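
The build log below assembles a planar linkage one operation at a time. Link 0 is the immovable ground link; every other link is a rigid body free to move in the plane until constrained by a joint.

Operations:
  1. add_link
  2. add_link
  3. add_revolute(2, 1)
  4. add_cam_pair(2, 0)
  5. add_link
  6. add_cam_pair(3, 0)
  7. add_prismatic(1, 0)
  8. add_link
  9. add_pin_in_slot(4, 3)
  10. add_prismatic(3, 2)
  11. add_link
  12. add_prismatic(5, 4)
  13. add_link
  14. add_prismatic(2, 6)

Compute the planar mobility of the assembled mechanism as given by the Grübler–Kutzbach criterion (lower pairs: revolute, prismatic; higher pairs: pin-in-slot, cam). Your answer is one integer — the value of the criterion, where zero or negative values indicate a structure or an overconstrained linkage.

M = 5

[1;0;0] (link 0 is ground)
L+ [2;0;0]
L+ [3;0;0]
R(2,1)∈J1 [3;1;0]
C(2,0)∈J2 [3;1;1]
L+ [4;1;1]
C(3,0)∈J2 [4;1;2]
P(1,0)∈J1 [4;2;2]
L+ [5;2;2]
PS(4,3)∈J2 [5;2;3]
P(3,2)∈J1 [5;3;3]
L+ [6;3;3]
P(5,4)∈J1 [6;4;3]
L+ [7;4;3]
P(2,6)∈J1 [7;5;3]
mobility = 18 − 10 − 3 = 5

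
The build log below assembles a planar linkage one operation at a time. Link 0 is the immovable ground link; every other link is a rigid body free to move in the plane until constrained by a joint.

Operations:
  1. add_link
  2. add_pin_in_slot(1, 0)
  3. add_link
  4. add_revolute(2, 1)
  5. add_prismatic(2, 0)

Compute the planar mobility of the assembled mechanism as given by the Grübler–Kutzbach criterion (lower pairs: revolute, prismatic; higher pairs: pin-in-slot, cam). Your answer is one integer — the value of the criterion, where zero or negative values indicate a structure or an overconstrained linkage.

M = 1

link 0 = ground. State L|J1|J2 = 1|0|0
+link1  2|0|0
PS(1,0) f=2→J2  2|0|1
+link2  3|0|1
R(2,1) f=1→J1  3|1|1
P(2,0) f=1→J1  3|2|1
M = 3(3−1)−2·2−1 = 6−4−1 = 1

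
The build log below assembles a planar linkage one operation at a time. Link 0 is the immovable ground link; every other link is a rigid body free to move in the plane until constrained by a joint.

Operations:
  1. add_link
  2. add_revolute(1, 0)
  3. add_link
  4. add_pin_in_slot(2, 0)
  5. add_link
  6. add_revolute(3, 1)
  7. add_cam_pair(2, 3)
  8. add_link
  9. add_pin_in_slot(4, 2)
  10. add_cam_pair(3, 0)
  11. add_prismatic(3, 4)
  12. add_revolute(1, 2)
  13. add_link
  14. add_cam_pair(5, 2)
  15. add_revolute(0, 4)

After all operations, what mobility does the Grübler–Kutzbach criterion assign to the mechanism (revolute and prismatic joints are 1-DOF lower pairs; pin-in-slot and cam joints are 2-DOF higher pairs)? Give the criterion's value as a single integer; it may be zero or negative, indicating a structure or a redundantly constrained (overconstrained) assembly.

ground; <1,0,0>
#1 <2,0,0>
R:1↔0 J1 <2,1,0>
#2 <3,1,0>
PS:2↔0 J2 <3,1,1>
#3 <4,1,1>
R:3↔1 J1 <4,2,1>
C:2↔3 J2 <4,2,2>
#4 <5,2,2>
PS:4↔2 J2 <5,2,3>
C:3↔0 J2 <5,2,4>
P:3↔4 J1 <5,3,4>
R:1↔2 J1 <5,4,4>
#5 <6,4,4>
C:5↔2 J2 <6,4,5>
R:0↔4 J1 <6,5,5>
3×5 − 2×5 − 1×5 = 0

M = 0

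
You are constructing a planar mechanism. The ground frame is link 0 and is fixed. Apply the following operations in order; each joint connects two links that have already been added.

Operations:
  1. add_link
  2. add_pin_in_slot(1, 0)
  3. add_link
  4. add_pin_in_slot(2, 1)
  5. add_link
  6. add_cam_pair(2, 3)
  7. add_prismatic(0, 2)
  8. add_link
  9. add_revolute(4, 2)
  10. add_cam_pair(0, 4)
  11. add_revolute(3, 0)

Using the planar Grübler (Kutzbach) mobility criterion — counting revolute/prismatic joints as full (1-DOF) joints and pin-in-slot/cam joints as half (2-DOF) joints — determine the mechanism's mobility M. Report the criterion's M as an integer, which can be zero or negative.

[1;0;0] (link 0 is ground)
L+ [2;0;0]
PS(1,0)∈J2 [2;0;1]
L+ [3;0;1]
PS(2,1)∈J2 [3;0;2]
L+ [4;0;2]
C(2,3)∈J2 [4;0;3]
P(0,2)∈J1 [4;1;3]
L+ [5;1;3]
R(4,2)∈J1 [5;2;3]
C(0,4)∈J2 [5;2;4]
R(3,0)∈J1 [5;3;4]
mobility = 12 − 6 − 4 = 2

M = 2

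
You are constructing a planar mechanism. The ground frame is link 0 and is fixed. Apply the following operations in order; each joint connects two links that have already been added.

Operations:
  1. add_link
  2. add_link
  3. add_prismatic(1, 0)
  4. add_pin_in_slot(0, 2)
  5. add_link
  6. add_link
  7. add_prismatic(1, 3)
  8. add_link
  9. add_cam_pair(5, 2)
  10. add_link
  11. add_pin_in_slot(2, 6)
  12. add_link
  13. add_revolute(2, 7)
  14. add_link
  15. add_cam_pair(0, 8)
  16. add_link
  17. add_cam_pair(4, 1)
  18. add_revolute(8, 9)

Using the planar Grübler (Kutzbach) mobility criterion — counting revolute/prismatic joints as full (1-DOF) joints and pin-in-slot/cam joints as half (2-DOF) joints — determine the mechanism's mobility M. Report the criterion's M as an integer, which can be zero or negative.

ground; <1,0,0>
#1 <2,0,0>
#2 <3,0,0>
P:1↔0 J1 <3,1,0>
PS:0↔2 J2 <3,1,1>
#3 <4,1,1>
#4 <5,1,1>
P:1↔3 J1 <5,2,1>
#5 <6,2,1>
C:5↔2 J2 <6,2,2>
#6 <7,2,2>
PS:2↔6 J2 <7,2,3>
#7 <8,2,3>
R:2↔7 J1 <8,3,3>
#8 <9,3,3>
C:0↔8 J2 <9,3,4>
#9 <10,3,4>
C:4↔1 J2 <10,3,5>
R:8↔9 J1 <10,4,5>
3×9 − 2×4 − 1×5 = 14

M = 14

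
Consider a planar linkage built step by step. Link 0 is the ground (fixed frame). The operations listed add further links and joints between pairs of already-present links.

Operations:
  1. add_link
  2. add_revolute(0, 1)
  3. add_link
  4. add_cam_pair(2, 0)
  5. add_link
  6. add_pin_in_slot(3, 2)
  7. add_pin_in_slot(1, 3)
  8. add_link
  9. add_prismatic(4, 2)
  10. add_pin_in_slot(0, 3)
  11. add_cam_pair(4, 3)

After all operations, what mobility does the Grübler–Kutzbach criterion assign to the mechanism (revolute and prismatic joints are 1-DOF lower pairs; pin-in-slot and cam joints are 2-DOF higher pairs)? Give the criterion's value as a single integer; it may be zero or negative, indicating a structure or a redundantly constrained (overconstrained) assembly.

M = 3

(L,J1,J2)=(1,0,0); link0 fixed
link1: (2,0,0)
R 0-1 [J1]: (2,1,0)
link2: (3,1,0)
C 2-0 [J2]: (3,1,1)
link3: (4,1,1)
PS 3-2 [J2]: (4,1,2)
PS 1-3 [J2]: (4,1,3)
link4: (5,1,3)
P 4-2 [J1]: (5,2,3)
PS 0-3 [J2]: (5,2,4)
C 4-3 [J2]: (5,2,5)
Grübler: 3·4 − 2·2 − 5 = 3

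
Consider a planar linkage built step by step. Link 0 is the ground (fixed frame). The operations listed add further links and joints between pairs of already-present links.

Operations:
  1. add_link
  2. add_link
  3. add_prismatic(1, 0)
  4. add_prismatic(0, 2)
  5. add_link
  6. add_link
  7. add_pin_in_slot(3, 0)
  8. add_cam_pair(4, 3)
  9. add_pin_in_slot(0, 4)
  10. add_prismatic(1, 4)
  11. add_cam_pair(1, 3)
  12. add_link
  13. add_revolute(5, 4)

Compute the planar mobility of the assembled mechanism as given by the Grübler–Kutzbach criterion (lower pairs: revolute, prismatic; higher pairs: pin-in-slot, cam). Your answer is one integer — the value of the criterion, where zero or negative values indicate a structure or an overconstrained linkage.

M = 3

ground; <1,0,0>
#1 <2,0,0>
#2 <3,0,0>
P:1↔0 J1 <3,1,0>
P:0↔2 J1 <3,2,0>
#3 <4,2,0>
#4 <5,2,0>
PS:3↔0 J2 <5,2,1>
C:4↔3 J2 <5,2,2>
PS:0↔4 J2 <5,2,3>
P:1↔4 J1 <5,3,3>
C:1↔3 J2 <5,3,4>
#5 <6,3,4>
R:5↔4 J1 <6,4,4>
3×5 − 2×4 − 1×4 = 3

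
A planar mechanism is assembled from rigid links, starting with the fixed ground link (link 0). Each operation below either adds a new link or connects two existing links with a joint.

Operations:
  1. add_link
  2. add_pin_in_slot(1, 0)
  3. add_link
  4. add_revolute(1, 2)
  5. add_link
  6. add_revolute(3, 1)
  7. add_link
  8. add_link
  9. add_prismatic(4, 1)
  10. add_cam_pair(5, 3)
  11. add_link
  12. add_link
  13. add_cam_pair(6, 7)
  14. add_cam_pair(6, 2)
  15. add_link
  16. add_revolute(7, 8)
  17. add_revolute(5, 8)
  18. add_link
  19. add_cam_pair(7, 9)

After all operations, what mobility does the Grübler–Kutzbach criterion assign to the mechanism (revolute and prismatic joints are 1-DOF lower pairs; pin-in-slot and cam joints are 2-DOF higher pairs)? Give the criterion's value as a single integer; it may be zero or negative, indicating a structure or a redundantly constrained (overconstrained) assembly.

link 0 = ground. State L|J1|J2 = 1|0|0
+link1  2|0|0
PS(1,0) f=2→J2  2|0|1
+link2  3|0|1
R(1,2) f=1→J1  3|1|1
+link3  4|1|1
R(3,1) f=1→J1  4|2|1
+link4  5|2|1
+link5  6|2|1
P(4,1) f=1→J1  6|3|1
C(5,3) f=2→J2  6|3|2
+link6  7|3|2
+link7  8|3|2
C(6,7) f=2→J2  8|3|3
C(6,2) f=2→J2  8|3|4
+link8  9|3|4
R(7,8) f=1→J1  9|4|4
R(5,8) f=1→J1  9|5|4
+link9  10|5|4
C(7,9) f=2→J2  10|5|5
M = 3(10−1)−2·5−5 = 27−10−5 = 12

M = 12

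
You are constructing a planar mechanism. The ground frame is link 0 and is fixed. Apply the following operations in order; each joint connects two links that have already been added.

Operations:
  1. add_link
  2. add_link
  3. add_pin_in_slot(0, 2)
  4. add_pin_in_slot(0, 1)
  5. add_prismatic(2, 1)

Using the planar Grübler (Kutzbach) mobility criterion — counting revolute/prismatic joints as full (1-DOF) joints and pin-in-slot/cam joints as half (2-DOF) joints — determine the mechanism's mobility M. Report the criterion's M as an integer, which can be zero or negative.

M = 2

[1;0;0] (link 0 is ground)
L+ [2;0;0]
L+ [3;0;0]
PS(0,2)∈J2 [3;0;1]
PS(0,1)∈J2 [3;0;2]
P(2,1)∈J1 [3;1;2]
mobility = 6 − 2 − 2 = 2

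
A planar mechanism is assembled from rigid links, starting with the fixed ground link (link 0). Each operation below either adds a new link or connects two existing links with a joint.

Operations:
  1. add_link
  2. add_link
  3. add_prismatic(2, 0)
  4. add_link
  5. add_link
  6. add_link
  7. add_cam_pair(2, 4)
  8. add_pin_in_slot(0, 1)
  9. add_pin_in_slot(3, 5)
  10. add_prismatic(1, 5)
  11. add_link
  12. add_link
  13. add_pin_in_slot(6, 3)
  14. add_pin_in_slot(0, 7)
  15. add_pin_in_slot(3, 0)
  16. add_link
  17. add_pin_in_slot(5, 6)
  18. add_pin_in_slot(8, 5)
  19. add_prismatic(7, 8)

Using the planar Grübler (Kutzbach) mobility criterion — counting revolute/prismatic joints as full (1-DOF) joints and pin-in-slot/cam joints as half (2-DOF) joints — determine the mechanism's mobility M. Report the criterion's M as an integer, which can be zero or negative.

[1;0;0] (link 0 is ground)
L+ [2;0;0]
L+ [3;0;0]
P(2,0)∈J1 [3;1;0]
L+ [4;1;0]
L+ [5;1;0]
L+ [6;1;0]
C(2,4)∈J2 [6;1;1]
PS(0,1)∈J2 [6;1;2]
PS(3,5)∈J2 [6;1;3]
P(1,5)∈J1 [6;2;3]
L+ [7;2;3]
L+ [8;2;3]
PS(6,3)∈J2 [8;2;4]
PS(0,7)∈J2 [8;2;5]
PS(3,0)∈J2 [8;2;6]
L+ [9;2;6]
PS(5,6)∈J2 [9;2;7]
PS(8,5)∈J2 [9;2;8]
P(7,8)∈J1 [9;3;8]
mobility = 24 − 6 − 8 = 10

M = 10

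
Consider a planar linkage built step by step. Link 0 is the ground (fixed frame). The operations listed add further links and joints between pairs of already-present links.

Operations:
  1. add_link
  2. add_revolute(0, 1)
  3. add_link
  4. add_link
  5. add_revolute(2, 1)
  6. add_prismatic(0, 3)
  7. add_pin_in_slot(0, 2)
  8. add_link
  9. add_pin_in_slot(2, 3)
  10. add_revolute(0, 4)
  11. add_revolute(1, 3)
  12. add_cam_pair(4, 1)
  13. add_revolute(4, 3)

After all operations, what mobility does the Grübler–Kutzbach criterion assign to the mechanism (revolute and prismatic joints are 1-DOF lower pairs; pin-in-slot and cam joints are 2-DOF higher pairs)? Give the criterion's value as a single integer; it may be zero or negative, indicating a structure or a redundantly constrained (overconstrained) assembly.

L=1 J1=0 J2=0
add link → L=2 J1=0 J2=0
R@0,1 dof=1 J1 → L=2 J1=1 J2=0
add link → L=3 J1=1 J2=0
add link → L=4 J1=1 J2=0
R@2,1 dof=1 J1 → L=4 J1=2 J2=0
P@0,3 dof=1 J1 → L=4 J1=3 J2=0
PS@0,2 dof=2 J2 → L=4 J1=3 J2=1
add link → L=5 J1=3 J2=1
PS@2,3 dof=2 J2 → L=5 J1=3 J2=2
R@0,4 dof=1 J1 → L=5 J1=4 J2=2
R@1,3 dof=1 J1 → L=5 J1=5 J2=2
C@4,1 dof=2 J2 → L=5 J1=5 J2=3
R@4,3 dof=1 J1 → L=5 J1=6 J2=3
M=3(L−1)−2J1−J2=3·4−2·6−3=-3

M = -3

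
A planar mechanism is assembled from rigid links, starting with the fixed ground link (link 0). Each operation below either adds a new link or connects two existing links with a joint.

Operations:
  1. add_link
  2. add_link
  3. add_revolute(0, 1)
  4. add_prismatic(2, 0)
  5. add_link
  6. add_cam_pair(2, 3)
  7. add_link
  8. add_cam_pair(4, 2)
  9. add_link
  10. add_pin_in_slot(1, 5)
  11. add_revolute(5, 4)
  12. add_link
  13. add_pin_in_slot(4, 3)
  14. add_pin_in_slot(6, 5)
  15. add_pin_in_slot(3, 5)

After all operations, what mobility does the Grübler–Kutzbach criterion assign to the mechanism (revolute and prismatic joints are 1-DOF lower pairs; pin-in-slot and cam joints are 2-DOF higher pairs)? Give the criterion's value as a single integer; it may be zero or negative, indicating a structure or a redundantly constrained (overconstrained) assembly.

link 0 = ground. State L|J1|J2 = 1|0|0
+link1  2|0|0
+link2  3|0|0
R(0,1) f=1→J1  3|1|0
P(2,0) f=1→J1  3|2|0
+link3  4|2|0
C(2,3) f=2→J2  4|2|1
+link4  5|2|1
C(4,2) f=2→J2  5|2|2
+link5  6|2|2
PS(1,5) f=2→J2  6|2|3
R(5,4) f=1→J1  6|3|3
+link6  7|3|3
PS(4,3) f=2→J2  7|3|4
PS(6,5) f=2→J2  7|3|5
PS(3,5) f=2→J2  7|3|6
M = 3(7−1)−2·3−6 = 18−6−6 = 6

M = 6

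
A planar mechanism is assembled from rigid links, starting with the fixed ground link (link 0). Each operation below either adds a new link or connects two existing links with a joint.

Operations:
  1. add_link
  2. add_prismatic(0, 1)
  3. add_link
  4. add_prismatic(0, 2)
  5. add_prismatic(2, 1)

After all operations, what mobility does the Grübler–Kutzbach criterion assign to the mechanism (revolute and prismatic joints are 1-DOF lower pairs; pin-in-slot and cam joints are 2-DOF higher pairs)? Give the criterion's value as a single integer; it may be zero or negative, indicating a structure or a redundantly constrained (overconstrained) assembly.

M = 0

L=1 J1=0 J2=0
add link → L=2 J1=0 J2=0
P@0,1 dof=1 J1 → L=2 J1=1 J2=0
add link → L=3 J1=1 J2=0
P@0,2 dof=1 J1 → L=3 J1=2 J2=0
P@2,1 dof=1 J1 → L=3 J1=3 J2=0
M=3(L−1)−2J1−J2=3·2−2·3−0=0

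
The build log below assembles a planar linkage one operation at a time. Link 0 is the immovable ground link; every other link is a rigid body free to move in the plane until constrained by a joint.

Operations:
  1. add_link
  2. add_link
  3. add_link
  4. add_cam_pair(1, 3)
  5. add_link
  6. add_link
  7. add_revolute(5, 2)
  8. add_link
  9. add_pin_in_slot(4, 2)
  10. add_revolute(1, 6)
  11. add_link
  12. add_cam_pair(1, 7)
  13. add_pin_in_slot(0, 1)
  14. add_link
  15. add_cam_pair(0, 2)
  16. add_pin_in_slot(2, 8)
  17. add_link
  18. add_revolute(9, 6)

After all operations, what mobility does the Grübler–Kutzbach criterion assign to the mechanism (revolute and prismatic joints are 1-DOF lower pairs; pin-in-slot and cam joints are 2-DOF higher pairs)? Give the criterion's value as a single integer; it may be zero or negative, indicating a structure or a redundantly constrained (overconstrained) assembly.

[1;0;0] (link 0 is ground)
L+ [2;0;0]
L+ [3;0;0]
L+ [4;0;0]
C(1,3)∈J2 [4;0;1]
L+ [5;0;1]
L+ [6;0;1]
R(5,2)∈J1 [6;1;1]
L+ [7;1;1]
PS(4,2)∈J2 [7;1;2]
R(1,6)∈J1 [7;2;2]
L+ [8;2;2]
C(1,7)∈J2 [8;2;3]
PS(0,1)∈J2 [8;2;4]
L+ [9;2;4]
C(0,2)∈J2 [9;2;5]
PS(2,8)∈J2 [9;2;6]
L+ [10;2;6]
R(9,6)∈J1 [10;3;6]
mobility = 27 − 6 − 6 = 15

M = 15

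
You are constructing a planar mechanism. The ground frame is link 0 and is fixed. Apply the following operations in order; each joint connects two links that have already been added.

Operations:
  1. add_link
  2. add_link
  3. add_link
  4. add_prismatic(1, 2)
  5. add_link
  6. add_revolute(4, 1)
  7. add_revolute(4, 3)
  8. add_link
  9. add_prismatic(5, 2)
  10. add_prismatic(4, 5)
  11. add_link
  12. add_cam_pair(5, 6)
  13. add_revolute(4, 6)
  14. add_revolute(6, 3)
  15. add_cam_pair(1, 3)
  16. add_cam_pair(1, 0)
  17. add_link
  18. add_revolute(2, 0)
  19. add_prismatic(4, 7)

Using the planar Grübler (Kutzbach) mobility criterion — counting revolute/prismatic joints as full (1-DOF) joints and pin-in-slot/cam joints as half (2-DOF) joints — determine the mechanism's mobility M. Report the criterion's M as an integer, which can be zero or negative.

M = 0

[1;0;0] (link 0 is ground)
L+ [2;0;0]
L+ [3;0;0]
L+ [4;0;0]
P(1,2)∈J1 [4;1;0]
L+ [5;1;0]
R(4,1)∈J1 [5;2;0]
R(4,3)∈J1 [5;3;0]
L+ [6;3;0]
P(5,2)∈J1 [6;4;0]
P(4,5)∈J1 [6;5;0]
L+ [7;5;0]
C(5,6)∈J2 [7;5;1]
R(4,6)∈J1 [7;6;1]
R(6,3)∈J1 [7;7;1]
C(1,3)∈J2 [7;7;2]
C(1,0)∈J2 [7;7;3]
L+ [8;7;3]
R(2,0)∈J1 [8;8;3]
P(4,7)∈J1 [8;9;3]
mobility = 21 − 18 − 3 = 0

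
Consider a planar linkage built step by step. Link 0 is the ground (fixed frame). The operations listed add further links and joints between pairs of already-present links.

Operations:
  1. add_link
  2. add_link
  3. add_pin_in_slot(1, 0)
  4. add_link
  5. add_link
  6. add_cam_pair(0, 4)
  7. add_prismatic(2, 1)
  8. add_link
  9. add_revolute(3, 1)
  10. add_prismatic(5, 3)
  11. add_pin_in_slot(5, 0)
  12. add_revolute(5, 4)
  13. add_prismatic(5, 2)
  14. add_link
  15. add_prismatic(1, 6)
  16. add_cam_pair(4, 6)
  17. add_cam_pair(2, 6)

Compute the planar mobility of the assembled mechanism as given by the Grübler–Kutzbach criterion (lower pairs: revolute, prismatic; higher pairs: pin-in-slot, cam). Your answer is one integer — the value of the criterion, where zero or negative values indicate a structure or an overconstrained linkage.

M = 1

[1;0;0] (link 0 is ground)
L+ [2;0;0]
L+ [3;0;0]
PS(1,0)∈J2 [3;0;1]
L+ [4;0;1]
L+ [5;0;1]
C(0,4)∈J2 [5;0;2]
P(2,1)∈J1 [5;1;2]
L+ [6;1;2]
R(3,1)∈J1 [6;2;2]
P(5,3)∈J1 [6;3;2]
PS(5,0)∈J2 [6;3;3]
R(5,4)∈J1 [6;4;3]
P(5,2)∈J1 [6;5;3]
L+ [7;5;3]
P(1,6)∈J1 [7;6;3]
C(4,6)∈J2 [7;6;4]
C(2,6)∈J2 [7;6;5]
mobility = 18 − 12 − 5 = 1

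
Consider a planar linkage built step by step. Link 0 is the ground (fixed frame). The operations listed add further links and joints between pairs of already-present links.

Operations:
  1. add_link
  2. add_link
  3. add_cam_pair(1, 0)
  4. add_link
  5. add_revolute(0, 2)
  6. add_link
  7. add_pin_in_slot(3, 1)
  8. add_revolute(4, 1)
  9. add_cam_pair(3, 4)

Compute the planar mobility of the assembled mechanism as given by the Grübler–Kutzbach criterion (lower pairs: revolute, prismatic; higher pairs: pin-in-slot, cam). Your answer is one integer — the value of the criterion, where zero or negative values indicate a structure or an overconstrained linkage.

M = 5

L=1 J1=0 J2=0
add link → L=2 J1=0 J2=0
add link → L=3 J1=0 J2=0
C@1,0 dof=2 J2 → L=3 J1=0 J2=1
add link → L=4 J1=0 J2=1
R@0,2 dof=1 J1 → L=4 J1=1 J2=1
add link → L=5 J1=1 J2=1
PS@3,1 dof=2 J2 → L=5 J1=1 J2=2
R@4,1 dof=1 J1 → L=5 J1=2 J2=2
C@3,4 dof=2 J2 → L=5 J1=2 J2=3
M=3(L−1)−2J1−J2=3·4−2·2−3=5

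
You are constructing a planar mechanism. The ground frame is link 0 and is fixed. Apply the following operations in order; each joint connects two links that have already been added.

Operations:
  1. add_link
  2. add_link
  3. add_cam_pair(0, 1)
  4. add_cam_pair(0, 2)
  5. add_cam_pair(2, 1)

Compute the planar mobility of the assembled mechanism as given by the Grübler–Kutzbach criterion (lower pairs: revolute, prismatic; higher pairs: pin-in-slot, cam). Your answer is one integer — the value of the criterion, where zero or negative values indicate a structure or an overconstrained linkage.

M = 3

L=1 J1=0 J2=0
add link → L=2 J1=0 J2=0
add link → L=3 J1=0 J2=0
C@0,1 dof=2 J2 → L=3 J1=0 J2=1
C@0,2 dof=2 J2 → L=3 J1=0 J2=2
C@2,1 dof=2 J2 → L=3 J1=0 J2=3
M=3(L−1)−2J1−J2=3·2−2·0−3=3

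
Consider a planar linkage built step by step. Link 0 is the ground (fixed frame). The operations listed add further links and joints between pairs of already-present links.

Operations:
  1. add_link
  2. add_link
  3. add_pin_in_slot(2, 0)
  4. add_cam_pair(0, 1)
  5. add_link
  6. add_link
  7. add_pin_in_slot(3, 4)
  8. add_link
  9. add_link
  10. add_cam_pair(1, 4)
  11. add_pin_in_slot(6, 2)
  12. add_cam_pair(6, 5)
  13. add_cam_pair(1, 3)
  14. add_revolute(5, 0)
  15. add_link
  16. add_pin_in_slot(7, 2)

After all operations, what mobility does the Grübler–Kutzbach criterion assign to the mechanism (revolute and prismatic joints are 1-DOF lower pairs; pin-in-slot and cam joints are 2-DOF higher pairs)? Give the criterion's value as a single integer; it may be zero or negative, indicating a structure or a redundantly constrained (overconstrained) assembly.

[1;0;0] (link 0 is ground)
L+ [2;0;0]
L+ [3;0;0]
PS(2,0)∈J2 [3;0;1]
C(0,1)∈J2 [3;0;2]
L+ [4;0;2]
L+ [5;0;2]
PS(3,4)∈J2 [5;0;3]
L+ [6;0;3]
L+ [7;0;3]
C(1,4)∈J2 [7;0;4]
PS(6,2)∈J2 [7;0;5]
C(6,5)∈J2 [7;0;6]
C(1,3)∈J2 [7;0;7]
R(5,0)∈J1 [7;1;7]
L+ [8;1;7]
PS(7,2)∈J2 [8;1;8]
mobility = 21 − 2 − 8 = 11

M = 11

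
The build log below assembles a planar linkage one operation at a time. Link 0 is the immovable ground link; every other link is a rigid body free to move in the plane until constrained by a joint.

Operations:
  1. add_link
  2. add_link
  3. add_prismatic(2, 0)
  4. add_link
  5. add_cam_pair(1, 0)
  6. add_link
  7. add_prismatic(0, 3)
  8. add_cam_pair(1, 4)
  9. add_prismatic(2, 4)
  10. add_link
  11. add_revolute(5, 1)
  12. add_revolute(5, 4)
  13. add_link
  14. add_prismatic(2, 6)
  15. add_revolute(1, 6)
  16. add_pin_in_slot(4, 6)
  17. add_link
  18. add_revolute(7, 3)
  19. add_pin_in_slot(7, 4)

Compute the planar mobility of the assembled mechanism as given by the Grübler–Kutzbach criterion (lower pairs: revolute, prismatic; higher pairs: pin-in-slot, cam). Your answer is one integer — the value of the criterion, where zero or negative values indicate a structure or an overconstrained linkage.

L=1 J1=0 J2=0
add link → L=2 J1=0 J2=0
add link → L=3 J1=0 J2=0
P@2,0 dof=1 J1 → L=3 J1=1 J2=0
add link → L=4 J1=1 J2=0
C@1,0 dof=2 J2 → L=4 J1=1 J2=1
add link → L=5 J1=1 J2=1
P@0,3 dof=1 J1 → L=5 J1=2 J2=1
C@1,4 dof=2 J2 → L=5 J1=2 J2=2
P@2,4 dof=1 J1 → L=5 J1=3 J2=2
add link → L=6 J1=3 J2=2
R@5,1 dof=1 J1 → L=6 J1=4 J2=2
R@5,4 dof=1 J1 → L=6 J1=5 J2=2
add link → L=7 J1=5 J2=2
P@2,6 dof=1 J1 → L=7 J1=6 J2=2
R@1,6 dof=1 J1 → L=7 J1=7 J2=2
PS@4,6 dof=2 J2 → L=7 J1=7 J2=3
add link → L=8 J1=7 J2=3
R@7,3 dof=1 J1 → L=8 J1=8 J2=3
PS@7,4 dof=2 J2 → L=8 J1=8 J2=4
M=3(L−1)−2J1−J2=3·7−2·8−4=1

M = 1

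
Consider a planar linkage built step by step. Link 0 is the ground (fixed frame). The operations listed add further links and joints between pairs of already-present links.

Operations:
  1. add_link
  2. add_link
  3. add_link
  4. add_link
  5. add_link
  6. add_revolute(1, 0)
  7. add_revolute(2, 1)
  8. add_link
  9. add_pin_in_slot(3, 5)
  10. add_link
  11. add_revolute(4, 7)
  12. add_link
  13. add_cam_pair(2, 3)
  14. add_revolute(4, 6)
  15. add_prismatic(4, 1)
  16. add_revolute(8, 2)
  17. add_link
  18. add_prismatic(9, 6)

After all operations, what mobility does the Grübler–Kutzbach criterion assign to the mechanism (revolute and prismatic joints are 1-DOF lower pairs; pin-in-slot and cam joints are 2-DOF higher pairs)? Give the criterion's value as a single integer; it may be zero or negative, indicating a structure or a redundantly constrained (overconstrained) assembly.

L=1 J1=0 J2=0
add link → L=2 J1=0 J2=0
add link → L=3 J1=0 J2=0
add link → L=4 J1=0 J2=0
add link → L=5 J1=0 J2=0
add link → L=6 J1=0 J2=0
R@1,0 dof=1 J1 → L=6 J1=1 J2=0
R@2,1 dof=1 J1 → L=6 J1=2 J2=0
add link → L=7 J1=2 J2=0
PS@3,5 dof=2 J2 → L=7 J1=2 J2=1
add link → L=8 J1=2 J2=1
R@4,7 dof=1 J1 → L=8 J1=3 J2=1
add link → L=9 J1=3 J2=1
C@2,3 dof=2 J2 → L=9 J1=3 J2=2
R@4,6 dof=1 J1 → L=9 J1=4 J2=2
P@4,1 dof=1 J1 → L=9 J1=5 J2=2
R@8,2 dof=1 J1 → L=9 J1=6 J2=2
add link → L=10 J1=6 J2=2
P@9,6 dof=1 J1 → L=10 J1=7 J2=2
M=3(L−1)−2J1−J2=3·9−2·7−2=11

M = 11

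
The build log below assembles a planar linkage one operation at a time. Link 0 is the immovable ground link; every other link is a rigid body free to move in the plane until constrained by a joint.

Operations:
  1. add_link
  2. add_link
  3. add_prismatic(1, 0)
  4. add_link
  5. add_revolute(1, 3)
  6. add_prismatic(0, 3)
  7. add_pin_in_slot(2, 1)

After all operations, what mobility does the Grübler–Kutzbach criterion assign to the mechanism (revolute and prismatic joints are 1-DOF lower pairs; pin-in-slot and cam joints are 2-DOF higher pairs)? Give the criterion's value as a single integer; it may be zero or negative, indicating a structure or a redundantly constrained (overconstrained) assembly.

[1;0;0] (link 0 is ground)
L+ [2;0;0]
L+ [3;0;0]
P(1,0)∈J1 [3;1;0]
L+ [4;1;0]
R(1,3)∈J1 [4;2;0]
P(0,3)∈J1 [4;3;0]
PS(2,1)∈J2 [4;3;1]
mobility = 9 − 6 − 1 = 2

M = 2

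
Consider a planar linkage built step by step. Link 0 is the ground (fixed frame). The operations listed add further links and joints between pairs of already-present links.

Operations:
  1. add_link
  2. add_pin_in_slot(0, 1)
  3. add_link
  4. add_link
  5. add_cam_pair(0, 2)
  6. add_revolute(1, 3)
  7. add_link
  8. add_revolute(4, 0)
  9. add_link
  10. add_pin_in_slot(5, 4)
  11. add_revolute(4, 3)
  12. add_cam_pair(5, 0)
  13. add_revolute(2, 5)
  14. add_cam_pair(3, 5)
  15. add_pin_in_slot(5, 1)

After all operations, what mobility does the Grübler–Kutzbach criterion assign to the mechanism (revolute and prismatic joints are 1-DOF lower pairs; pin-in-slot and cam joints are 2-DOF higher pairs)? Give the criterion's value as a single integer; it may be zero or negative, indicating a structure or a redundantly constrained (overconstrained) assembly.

(L,J1,J2)=(1,0,0); link0 fixed
link1: (2,0,0)
PS 0-1 [J2]: (2,0,1)
link2: (3,0,1)
link3: (4,0,1)
C 0-2 [J2]: (4,0,2)
R 1-3 [J1]: (4,1,2)
link4: (5,1,2)
R 4-0 [J1]: (5,2,2)
link5: (6,2,2)
PS 5-4 [J2]: (6,2,3)
R 4-3 [J1]: (6,3,3)
C 5-0 [J2]: (6,3,4)
R 2-5 [J1]: (6,4,4)
C 3-5 [J2]: (6,4,5)
PS 5-1 [J2]: (6,4,6)
Grübler: 3·5 − 2·4 − 6 = 1

M = 1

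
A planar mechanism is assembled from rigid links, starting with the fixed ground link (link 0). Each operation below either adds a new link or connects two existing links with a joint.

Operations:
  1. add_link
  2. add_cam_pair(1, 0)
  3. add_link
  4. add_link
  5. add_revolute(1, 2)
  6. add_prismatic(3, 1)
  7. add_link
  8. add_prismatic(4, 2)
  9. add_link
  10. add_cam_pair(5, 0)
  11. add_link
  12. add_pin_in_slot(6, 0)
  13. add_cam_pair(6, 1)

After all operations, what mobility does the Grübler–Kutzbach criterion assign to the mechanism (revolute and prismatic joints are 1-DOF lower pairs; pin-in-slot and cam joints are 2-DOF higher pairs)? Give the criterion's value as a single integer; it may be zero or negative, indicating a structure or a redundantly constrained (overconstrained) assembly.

[1;0;0] (link 0 is ground)
L+ [2;0;0]
C(1,0)∈J2 [2;0;1]
L+ [3;0;1]
L+ [4;0;1]
R(1,2)∈J1 [4;1;1]
P(3,1)∈J1 [4;2;1]
L+ [5;2;1]
P(4,2)∈J1 [5;3;1]
L+ [6;3;1]
C(5,0)∈J2 [6;3;2]
L+ [7;3;2]
PS(6,0)∈J2 [7;3;3]
C(6,1)∈J2 [7;3;4]
mobility = 18 − 6 − 4 = 8

M = 8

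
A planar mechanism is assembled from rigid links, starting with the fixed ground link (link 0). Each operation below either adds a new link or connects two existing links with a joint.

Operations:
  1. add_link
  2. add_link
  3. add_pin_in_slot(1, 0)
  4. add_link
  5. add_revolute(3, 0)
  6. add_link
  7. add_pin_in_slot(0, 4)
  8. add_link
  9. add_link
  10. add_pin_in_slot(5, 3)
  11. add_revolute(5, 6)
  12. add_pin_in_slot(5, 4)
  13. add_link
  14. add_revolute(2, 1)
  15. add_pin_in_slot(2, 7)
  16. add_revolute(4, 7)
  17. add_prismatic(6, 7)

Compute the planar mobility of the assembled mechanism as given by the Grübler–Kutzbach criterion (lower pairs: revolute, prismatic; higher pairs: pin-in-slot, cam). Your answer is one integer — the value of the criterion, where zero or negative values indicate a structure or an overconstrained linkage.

ground; <1,0,0>
#1 <2,0,0>
#2 <3,0,0>
PS:1↔0 J2 <3,0,1>
#3 <4,0,1>
R:3↔0 J1 <4,1,1>
#4 <5,1,1>
PS:0↔4 J2 <5,1,2>
#5 <6,1,2>
#6 <7,1,2>
PS:5↔3 J2 <7,1,3>
R:5↔6 J1 <7,2,3>
PS:5↔4 J2 <7,2,4>
#7 <8,2,4>
R:2↔1 J1 <8,3,4>
PS:2↔7 J2 <8,3,5>
R:4↔7 J1 <8,4,5>
P:6↔7 J1 <8,5,5>
3×7 − 2×5 − 1×5 = 6

M = 6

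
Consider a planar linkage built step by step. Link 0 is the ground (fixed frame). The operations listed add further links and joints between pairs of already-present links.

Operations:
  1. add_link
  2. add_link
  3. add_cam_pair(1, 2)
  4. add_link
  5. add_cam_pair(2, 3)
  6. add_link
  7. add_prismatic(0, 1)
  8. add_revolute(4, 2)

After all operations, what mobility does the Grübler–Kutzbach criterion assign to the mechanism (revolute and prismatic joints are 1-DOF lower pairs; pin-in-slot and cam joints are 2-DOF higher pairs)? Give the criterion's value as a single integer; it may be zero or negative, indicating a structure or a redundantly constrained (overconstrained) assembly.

M = 6

[1;0;0] (link 0 is ground)
L+ [2;0;0]
L+ [3;0;0]
C(1,2)∈J2 [3;0;1]
L+ [4;0;1]
C(2,3)∈J2 [4;0;2]
L+ [5;0;2]
P(0,1)∈J1 [5;1;2]
R(4,2)∈J1 [5;2;2]
mobility = 12 − 4 − 2 = 6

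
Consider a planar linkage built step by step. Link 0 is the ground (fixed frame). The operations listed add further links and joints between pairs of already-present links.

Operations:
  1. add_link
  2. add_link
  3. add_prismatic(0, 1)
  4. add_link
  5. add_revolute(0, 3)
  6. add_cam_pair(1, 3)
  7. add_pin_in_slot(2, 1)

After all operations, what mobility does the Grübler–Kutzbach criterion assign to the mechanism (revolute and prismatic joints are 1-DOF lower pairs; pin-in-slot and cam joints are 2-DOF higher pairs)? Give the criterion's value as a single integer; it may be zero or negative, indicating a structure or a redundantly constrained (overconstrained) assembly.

[1;0;0] (link 0 is ground)
L+ [2;0;0]
L+ [3;0;0]
P(0,1)∈J1 [3;1;0]
L+ [4;1;0]
R(0,3)∈J1 [4;2;0]
C(1,3)∈J2 [4;2;1]
PS(2,1)∈J2 [4;2;2]
mobility = 9 − 4 − 2 = 3

M = 3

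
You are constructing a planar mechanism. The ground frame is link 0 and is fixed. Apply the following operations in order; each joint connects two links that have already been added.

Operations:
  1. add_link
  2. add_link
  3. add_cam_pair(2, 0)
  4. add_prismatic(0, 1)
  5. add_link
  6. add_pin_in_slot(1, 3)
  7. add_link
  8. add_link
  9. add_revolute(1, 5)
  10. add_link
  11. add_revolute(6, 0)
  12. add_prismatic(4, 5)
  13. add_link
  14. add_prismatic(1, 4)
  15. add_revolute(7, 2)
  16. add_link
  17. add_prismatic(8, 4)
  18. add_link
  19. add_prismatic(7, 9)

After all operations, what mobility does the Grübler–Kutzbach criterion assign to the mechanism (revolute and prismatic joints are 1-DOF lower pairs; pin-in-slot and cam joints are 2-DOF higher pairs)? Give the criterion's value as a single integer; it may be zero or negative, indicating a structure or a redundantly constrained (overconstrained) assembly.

M = 9

[1;0;0] (link 0 is ground)
L+ [2;0;0]
L+ [3;0;0]
C(2,0)∈J2 [3;0;1]
P(0,1)∈J1 [3;1;1]
L+ [4;1;1]
PS(1,3)∈J2 [4;1;2]
L+ [5;1;2]
L+ [6;1;2]
R(1,5)∈J1 [6;2;2]
L+ [7;2;2]
R(6,0)∈J1 [7;3;2]
P(4,5)∈J1 [7;4;2]
L+ [8;4;2]
P(1,4)∈J1 [8;5;2]
R(7,2)∈J1 [8;6;2]
L+ [9;6;2]
P(8,4)∈J1 [9;7;2]
L+ [10;7;2]
P(7,9)∈J1 [10;8;2]
mobility = 27 − 16 − 2 = 9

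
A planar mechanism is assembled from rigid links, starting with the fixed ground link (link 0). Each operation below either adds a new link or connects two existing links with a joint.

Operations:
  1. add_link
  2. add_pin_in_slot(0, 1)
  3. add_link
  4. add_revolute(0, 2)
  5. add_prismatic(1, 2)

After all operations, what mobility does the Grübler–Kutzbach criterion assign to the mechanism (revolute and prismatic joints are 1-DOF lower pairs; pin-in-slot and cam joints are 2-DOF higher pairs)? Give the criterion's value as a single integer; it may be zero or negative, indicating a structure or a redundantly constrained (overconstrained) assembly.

M = 1

link 0 = ground. State L|J1|J2 = 1|0|0
+link1  2|0|0
PS(0,1) f=2→J2  2|0|1
+link2  3|0|1
R(0,2) f=1→J1  3|1|1
P(1,2) f=1→J1  3|2|1
M = 3(3−1)−2·2−1 = 6−4−1 = 1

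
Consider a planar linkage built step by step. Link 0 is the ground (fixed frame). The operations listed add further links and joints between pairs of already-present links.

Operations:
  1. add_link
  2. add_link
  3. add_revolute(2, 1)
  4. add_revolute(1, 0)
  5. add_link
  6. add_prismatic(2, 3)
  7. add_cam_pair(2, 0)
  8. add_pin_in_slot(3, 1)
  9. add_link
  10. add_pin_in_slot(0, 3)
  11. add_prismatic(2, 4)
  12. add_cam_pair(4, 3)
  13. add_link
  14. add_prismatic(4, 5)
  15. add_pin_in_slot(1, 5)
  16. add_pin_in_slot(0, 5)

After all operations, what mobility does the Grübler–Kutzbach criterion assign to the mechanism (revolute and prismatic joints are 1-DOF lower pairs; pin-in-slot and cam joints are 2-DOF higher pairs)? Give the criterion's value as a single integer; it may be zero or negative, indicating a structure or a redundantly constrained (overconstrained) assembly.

M = -1

ground; <1,0,0>
#1 <2,0,0>
#2 <3,0,0>
R:2↔1 J1 <3,1,0>
R:1↔0 J1 <3,2,0>
#3 <4,2,0>
P:2↔3 J1 <4,3,0>
C:2↔0 J2 <4,3,1>
PS:3↔1 J2 <4,3,2>
#4 <5,3,2>
PS:0↔3 J2 <5,3,3>
P:2↔4 J1 <5,4,3>
C:4↔3 J2 <5,4,4>
#5 <6,4,4>
P:4↔5 J1 <6,5,4>
PS:1↔5 J2 <6,5,5>
PS:0↔5 J2 <6,5,6>
3×5 − 2×5 − 1×6 = -1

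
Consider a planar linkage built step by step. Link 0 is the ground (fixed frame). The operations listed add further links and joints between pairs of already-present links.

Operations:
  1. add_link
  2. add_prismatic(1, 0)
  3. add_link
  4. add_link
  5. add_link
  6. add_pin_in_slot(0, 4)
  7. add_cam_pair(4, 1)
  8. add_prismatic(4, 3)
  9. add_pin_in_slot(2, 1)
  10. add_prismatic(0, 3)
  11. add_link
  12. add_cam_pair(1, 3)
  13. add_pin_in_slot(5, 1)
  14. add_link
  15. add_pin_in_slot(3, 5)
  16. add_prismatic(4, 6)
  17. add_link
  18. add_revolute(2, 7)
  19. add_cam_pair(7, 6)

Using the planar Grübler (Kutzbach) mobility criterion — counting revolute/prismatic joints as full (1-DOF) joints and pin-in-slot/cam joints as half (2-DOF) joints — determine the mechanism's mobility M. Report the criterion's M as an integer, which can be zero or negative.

L=1 J1=0 J2=0
add link → L=2 J1=0 J2=0
P@1,0 dof=1 J1 → L=2 J1=1 J2=0
add link → L=3 J1=1 J2=0
add link → L=4 J1=1 J2=0
add link → L=5 J1=1 J2=0
PS@0,4 dof=2 J2 → L=5 J1=1 J2=1
C@4,1 dof=2 J2 → L=5 J1=1 J2=2
P@4,3 dof=1 J1 → L=5 J1=2 J2=2
PS@2,1 dof=2 J2 → L=5 J1=2 J2=3
P@0,3 dof=1 J1 → L=5 J1=3 J2=3
add link → L=6 J1=3 J2=3
C@1,3 dof=2 J2 → L=6 J1=3 J2=4
PS@5,1 dof=2 J2 → L=6 J1=3 J2=5
add link → L=7 J1=3 J2=5
PS@3,5 dof=2 J2 → L=7 J1=3 J2=6
P@4,6 dof=1 J1 → L=7 J1=4 J2=6
add link → L=8 J1=4 J2=6
R@2,7 dof=1 J1 → L=8 J1=5 J2=6
C@7,6 dof=2 J2 → L=8 J1=5 J2=7
M=3(L−1)−2J1−J2=3·7−2·5−7=4

M = 4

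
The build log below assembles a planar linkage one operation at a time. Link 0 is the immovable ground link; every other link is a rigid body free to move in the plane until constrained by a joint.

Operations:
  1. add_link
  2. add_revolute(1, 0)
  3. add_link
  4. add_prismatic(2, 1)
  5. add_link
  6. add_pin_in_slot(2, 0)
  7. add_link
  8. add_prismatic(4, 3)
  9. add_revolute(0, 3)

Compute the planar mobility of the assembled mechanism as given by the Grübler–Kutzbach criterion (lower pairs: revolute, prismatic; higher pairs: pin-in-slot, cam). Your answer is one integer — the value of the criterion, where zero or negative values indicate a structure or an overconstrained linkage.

M = 3

[1;0;0] (link 0 is ground)
L+ [2;0;0]
R(1,0)∈J1 [2;1;0]
L+ [3;1;0]
P(2,1)∈J1 [3;2;0]
L+ [4;2;0]
PS(2,0)∈J2 [4;2;1]
L+ [5;2;1]
P(4,3)∈J1 [5;3;1]
R(0,3)∈J1 [5;4;1]
mobility = 12 − 8 − 1 = 3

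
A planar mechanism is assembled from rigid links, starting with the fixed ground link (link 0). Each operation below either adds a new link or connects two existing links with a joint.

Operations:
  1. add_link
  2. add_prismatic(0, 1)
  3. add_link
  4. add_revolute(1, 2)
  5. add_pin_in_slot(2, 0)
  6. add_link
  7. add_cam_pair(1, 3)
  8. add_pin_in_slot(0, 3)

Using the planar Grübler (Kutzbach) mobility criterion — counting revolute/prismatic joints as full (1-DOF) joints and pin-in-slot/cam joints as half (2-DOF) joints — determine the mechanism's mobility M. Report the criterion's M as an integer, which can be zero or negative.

M = 2

link 0 = ground. State L|J1|J2 = 1|0|0
+link1  2|0|0
P(0,1) f=1→J1  2|1|0
+link2  3|1|0
R(1,2) f=1→J1  3|2|0
PS(2,0) f=2→J2  3|2|1
+link3  4|2|1
C(1,3) f=2→J2  4|2|2
PS(0,3) f=2→J2  4|2|3
M = 3(4−1)−2·2−3 = 9−4−3 = 2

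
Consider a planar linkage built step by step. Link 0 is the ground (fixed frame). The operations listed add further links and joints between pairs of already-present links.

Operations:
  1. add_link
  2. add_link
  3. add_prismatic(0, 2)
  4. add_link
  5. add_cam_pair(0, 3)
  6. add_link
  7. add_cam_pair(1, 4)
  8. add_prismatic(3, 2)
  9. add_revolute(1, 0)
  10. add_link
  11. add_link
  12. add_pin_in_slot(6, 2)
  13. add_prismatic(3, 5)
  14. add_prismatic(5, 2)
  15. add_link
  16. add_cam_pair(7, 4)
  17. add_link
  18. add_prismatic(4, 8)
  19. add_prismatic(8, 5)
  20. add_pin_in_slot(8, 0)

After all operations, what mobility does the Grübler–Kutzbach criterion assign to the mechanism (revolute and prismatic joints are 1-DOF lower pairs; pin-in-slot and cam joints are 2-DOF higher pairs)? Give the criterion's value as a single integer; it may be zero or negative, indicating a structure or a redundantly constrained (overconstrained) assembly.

[1;0;0] (link 0 is ground)
L+ [2;0;0]
L+ [3;0;0]
P(0,2)∈J1 [3;1;0]
L+ [4;1;0]
C(0,3)∈J2 [4;1;1]
L+ [5;1;1]
C(1,4)∈J2 [5;1;2]
P(3,2)∈J1 [5;2;2]
R(1,0)∈J1 [5;3;2]
L+ [6;3;2]
L+ [7;3;2]
PS(6,2)∈J2 [7;3;3]
P(3,5)∈J1 [7;4;3]
P(5,2)∈J1 [7;5;3]
L+ [8;5;3]
C(7,4)∈J2 [8;5;4]
L+ [9;5;4]
P(4,8)∈J1 [9;6;4]
P(8,5)∈J1 [9;7;4]
PS(8,0)∈J2 [9;7;5]
mobility = 24 − 14 − 5 = 5

M = 5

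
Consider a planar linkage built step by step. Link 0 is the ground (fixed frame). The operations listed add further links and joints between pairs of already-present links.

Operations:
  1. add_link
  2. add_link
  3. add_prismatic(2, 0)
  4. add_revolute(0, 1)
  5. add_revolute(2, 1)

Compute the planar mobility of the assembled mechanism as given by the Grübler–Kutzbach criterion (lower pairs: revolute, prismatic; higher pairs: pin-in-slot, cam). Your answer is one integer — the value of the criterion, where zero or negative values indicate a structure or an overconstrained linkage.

[1;0;0] (link 0 is ground)
L+ [2;0;0]
L+ [3;0;0]
P(2,0)∈J1 [3;1;0]
R(0,1)∈J1 [3;2;0]
R(2,1)∈J1 [3;3;0]
mobility = 6 − 6 − 0 = 0

M = 0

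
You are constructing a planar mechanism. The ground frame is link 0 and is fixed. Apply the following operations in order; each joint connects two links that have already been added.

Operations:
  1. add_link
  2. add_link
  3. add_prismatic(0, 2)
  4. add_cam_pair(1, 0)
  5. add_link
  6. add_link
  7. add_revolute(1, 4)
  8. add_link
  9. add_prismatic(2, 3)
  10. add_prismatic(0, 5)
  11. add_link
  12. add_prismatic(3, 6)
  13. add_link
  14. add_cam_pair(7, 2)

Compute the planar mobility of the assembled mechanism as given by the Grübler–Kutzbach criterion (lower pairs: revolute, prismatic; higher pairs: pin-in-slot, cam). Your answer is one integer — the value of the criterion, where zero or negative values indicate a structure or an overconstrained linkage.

ground; <1,0,0>
#1 <2,0,0>
#2 <3,0,0>
P:0↔2 J1 <3,1,0>
C:1↔0 J2 <3,1,1>
#3 <4,1,1>
#4 <5,1,1>
R:1↔4 J1 <5,2,1>
#5 <6,2,1>
P:2↔3 J1 <6,3,1>
P:0↔5 J1 <6,4,1>
#6 <7,4,1>
P:3↔6 J1 <7,5,1>
#7 <8,5,1>
C:7↔2 J2 <8,5,2>
3×7 − 2×5 − 1×2 = 9

M = 9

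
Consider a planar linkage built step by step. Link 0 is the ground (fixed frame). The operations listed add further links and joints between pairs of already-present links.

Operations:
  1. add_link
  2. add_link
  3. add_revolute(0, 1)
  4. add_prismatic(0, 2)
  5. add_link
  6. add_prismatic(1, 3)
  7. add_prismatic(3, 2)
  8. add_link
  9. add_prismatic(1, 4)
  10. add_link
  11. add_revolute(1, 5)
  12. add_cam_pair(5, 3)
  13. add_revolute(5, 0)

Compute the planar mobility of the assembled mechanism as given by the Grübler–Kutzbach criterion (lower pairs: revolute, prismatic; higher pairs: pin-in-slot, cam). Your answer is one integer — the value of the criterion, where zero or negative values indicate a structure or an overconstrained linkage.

L=1 J1=0 J2=0
add link → L=2 J1=0 J2=0
add link → L=3 J1=0 J2=0
R@0,1 dof=1 J1 → L=3 J1=1 J2=0
P@0,2 dof=1 J1 → L=3 J1=2 J2=0
add link → L=4 J1=2 J2=0
P@1,3 dof=1 J1 → L=4 J1=3 J2=0
P@3,2 dof=1 J1 → L=4 J1=4 J2=0
add link → L=5 J1=4 J2=0
P@1,4 dof=1 J1 → L=5 J1=5 J2=0
add link → L=6 J1=5 J2=0
R@1,5 dof=1 J1 → L=6 J1=6 J2=0
C@5,3 dof=2 J2 → L=6 J1=6 J2=1
R@5,0 dof=1 J1 → L=6 J1=7 J2=1
M=3(L−1)−2J1−J2=3·5−2·7−1=0

M = 0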